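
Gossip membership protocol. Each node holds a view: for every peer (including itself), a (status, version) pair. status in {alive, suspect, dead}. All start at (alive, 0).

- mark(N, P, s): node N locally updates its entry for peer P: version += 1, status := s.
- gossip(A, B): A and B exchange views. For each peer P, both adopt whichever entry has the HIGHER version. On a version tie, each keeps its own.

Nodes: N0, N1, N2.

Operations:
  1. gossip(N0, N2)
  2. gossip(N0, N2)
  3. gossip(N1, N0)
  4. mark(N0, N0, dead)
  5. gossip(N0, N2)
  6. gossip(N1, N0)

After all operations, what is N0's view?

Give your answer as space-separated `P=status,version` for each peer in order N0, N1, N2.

Op 1: gossip N0<->N2 -> N0.N0=(alive,v0) N0.N1=(alive,v0) N0.N2=(alive,v0) | N2.N0=(alive,v0) N2.N1=(alive,v0) N2.N2=(alive,v0)
Op 2: gossip N0<->N2 -> N0.N0=(alive,v0) N0.N1=(alive,v0) N0.N2=(alive,v0) | N2.N0=(alive,v0) N2.N1=(alive,v0) N2.N2=(alive,v0)
Op 3: gossip N1<->N0 -> N1.N0=(alive,v0) N1.N1=(alive,v0) N1.N2=(alive,v0) | N0.N0=(alive,v0) N0.N1=(alive,v0) N0.N2=(alive,v0)
Op 4: N0 marks N0=dead -> (dead,v1)
Op 5: gossip N0<->N2 -> N0.N0=(dead,v1) N0.N1=(alive,v0) N0.N2=(alive,v0) | N2.N0=(dead,v1) N2.N1=(alive,v0) N2.N2=(alive,v0)
Op 6: gossip N1<->N0 -> N1.N0=(dead,v1) N1.N1=(alive,v0) N1.N2=(alive,v0) | N0.N0=(dead,v1) N0.N1=(alive,v0) N0.N2=(alive,v0)

Answer: N0=dead,1 N1=alive,0 N2=alive,0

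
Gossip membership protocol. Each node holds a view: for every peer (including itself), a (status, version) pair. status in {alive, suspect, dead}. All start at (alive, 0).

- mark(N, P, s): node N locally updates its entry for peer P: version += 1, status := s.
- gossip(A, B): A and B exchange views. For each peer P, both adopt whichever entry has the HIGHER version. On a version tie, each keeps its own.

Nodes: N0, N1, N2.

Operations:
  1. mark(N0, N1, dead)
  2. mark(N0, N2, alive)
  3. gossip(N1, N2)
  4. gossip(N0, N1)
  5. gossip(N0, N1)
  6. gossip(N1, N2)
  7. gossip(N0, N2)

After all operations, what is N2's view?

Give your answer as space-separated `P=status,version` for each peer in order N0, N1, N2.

Op 1: N0 marks N1=dead -> (dead,v1)
Op 2: N0 marks N2=alive -> (alive,v1)
Op 3: gossip N1<->N2 -> N1.N0=(alive,v0) N1.N1=(alive,v0) N1.N2=(alive,v0) | N2.N0=(alive,v0) N2.N1=(alive,v0) N2.N2=(alive,v0)
Op 4: gossip N0<->N1 -> N0.N0=(alive,v0) N0.N1=(dead,v1) N0.N2=(alive,v1) | N1.N0=(alive,v0) N1.N1=(dead,v1) N1.N2=(alive,v1)
Op 5: gossip N0<->N1 -> N0.N0=(alive,v0) N0.N1=(dead,v1) N0.N2=(alive,v1) | N1.N0=(alive,v0) N1.N1=(dead,v1) N1.N2=(alive,v1)
Op 6: gossip N1<->N2 -> N1.N0=(alive,v0) N1.N1=(dead,v1) N1.N2=(alive,v1) | N2.N0=(alive,v0) N2.N1=(dead,v1) N2.N2=(alive,v1)
Op 7: gossip N0<->N2 -> N0.N0=(alive,v0) N0.N1=(dead,v1) N0.N2=(alive,v1) | N2.N0=(alive,v0) N2.N1=(dead,v1) N2.N2=(alive,v1)

Answer: N0=alive,0 N1=dead,1 N2=alive,1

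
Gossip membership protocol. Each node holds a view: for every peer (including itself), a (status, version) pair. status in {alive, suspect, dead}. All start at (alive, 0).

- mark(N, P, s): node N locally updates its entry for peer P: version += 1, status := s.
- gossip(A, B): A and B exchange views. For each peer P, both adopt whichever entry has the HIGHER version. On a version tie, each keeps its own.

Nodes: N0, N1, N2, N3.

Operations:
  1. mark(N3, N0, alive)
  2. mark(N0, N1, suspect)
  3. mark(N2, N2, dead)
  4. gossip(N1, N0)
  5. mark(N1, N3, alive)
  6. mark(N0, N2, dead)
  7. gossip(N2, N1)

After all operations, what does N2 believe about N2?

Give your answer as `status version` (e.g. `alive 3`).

Answer: dead 1

Derivation:
Op 1: N3 marks N0=alive -> (alive,v1)
Op 2: N0 marks N1=suspect -> (suspect,v1)
Op 3: N2 marks N2=dead -> (dead,v1)
Op 4: gossip N1<->N0 -> N1.N0=(alive,v0) N1.N1=(suspect,v1) N1.N2=(alive,v0) N1.N3=(alive,v0) | N0.N0=(alive,v0) N0.N1=(suspect,v1) N0.N2=(alive,v0) N0.N3=(alive,v0)
Op 5: N1 marks N3=alive -> (alive,v1)
Op 6: N0 marks N2=dead -> (dead,v1)
Op 7: gossip N2<->N1 -> N2.N0=(alive,v0) N2.N1=(suspect,v1) N2.N2=(dead,v1) N2.N3=(alive,v1) | N1.N0=(alive,v0) N1.N1=(suspect,v1) N1.N2=(dead,v1) N1.N3=(alive,v1)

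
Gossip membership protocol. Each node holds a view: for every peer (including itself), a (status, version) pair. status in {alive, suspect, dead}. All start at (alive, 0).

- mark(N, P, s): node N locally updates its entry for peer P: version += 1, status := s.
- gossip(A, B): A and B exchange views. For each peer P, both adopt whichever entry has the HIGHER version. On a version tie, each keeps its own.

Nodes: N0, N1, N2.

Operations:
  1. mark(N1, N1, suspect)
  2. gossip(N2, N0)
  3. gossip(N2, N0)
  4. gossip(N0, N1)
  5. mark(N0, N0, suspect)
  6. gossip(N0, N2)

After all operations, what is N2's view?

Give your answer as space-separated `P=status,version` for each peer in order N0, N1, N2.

Answer: N0=suspect,1 N1=suspect,1 N2=alive,0

Derivation:
Op 1: N1 marks N1=suspect -> (suspect,v1)
Op 2: gossip N2<->N0 -> N2.N0=(alive,v0) N2.N1=(alive,v0) N2.N2=(alive,v0) | N0.N0=(alive,v0) N0.N1=(alive,v0) N0.N2=(alive,v0)
Op 3: gossip N2<->N0 -> N2.N0=(alive,v0) N2.N1=(alive,v0) N2.N2=(alive,v0) | N0.N0=(alive,v0) N0.N1=(alive,v0) N0.N2=(alive,v0)
Op 4: gossip N0<->N1 -> N0.N0=(alive,v0) N0.N1=(suspect,v1) N0.N2=(alive,v0) | N1.N0=(alive,v0) N1.N1=(suspect,v1) N1.N2=(alive,v0)
Op 5: N0 marks N0=suspect -> (suspect,v1)
Op 6: gossip N0<->N2 -> N0.N0=(suspect,v1) N0.N1=(suspect,v1) N0.N2=(alive,v0) | N2.N0=(suspect,v1) N2.N1=(suspect,v1) N2.N2=(alive,v0)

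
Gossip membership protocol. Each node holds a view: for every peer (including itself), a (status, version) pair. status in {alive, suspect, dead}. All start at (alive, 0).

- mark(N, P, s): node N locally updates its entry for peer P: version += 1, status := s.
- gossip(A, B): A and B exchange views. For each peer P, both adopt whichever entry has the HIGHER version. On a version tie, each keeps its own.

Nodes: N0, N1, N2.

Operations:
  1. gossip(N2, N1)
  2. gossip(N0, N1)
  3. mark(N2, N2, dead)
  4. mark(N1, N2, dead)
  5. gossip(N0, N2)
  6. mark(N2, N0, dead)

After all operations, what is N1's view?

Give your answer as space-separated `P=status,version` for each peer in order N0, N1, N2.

Op 1: gossip N2<->N1 -> N2.N0=(alive,v0) N2.N1=(alive,v0) N2.N2=(alive,v0) | N1.N0=(alive,v0) N1.N1=(alive,v0) N1.N2=(alive,v0)
Op 2: gossip N0<->N1 -> N0.N0=(alive,v0) N0.N1=(alive,v0) N0.N2=(alive,v0) | N1.N0=(alive,v0) N1.N1=(alive,v0) N1.N2=(alive,v0)
Op 3: N2 marks N2=dead -> (dead,v1)
Op 4: N1 marks N2=dead -> (dead,v1)
Op 5: gossip N0<->N2 -> N0.N0=(alive,v0) N0.N1=(alive,v0) N0.N2=(dead,v1) | N2.N0=(alive,v0) N2.N1=(alive,v0) N2.N2=(dead,v1)
Op 6: N2 marks N0=dead -> (dead,v1)

Answer: N0=alive,0 N1=alive,0 N2=dead,1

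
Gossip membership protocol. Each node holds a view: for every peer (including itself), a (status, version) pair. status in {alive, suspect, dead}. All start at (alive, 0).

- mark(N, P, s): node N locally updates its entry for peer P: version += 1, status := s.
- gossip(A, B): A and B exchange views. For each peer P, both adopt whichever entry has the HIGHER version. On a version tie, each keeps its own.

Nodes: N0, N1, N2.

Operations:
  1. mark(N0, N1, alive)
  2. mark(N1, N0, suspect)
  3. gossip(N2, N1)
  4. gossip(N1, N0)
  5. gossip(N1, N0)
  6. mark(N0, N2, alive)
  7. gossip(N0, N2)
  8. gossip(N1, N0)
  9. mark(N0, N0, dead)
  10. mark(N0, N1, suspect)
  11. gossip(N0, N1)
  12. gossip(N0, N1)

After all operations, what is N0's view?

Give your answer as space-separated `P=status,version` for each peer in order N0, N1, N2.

Answer: N0=dead,2 N1=suspect,2 N2=alive,1

Derivation:
Op 1: N0 marks N1=alive -> (alive,v1)
Op 2: N1 marks N0=suspect -> (suspect,v1)
Op 3: gossip N2<->N1 -> N2.N0=(suspect,v1) N2.N1=(alive,v0) N2.N2=(alive,v0) | N1.N0=(suspect,v1) N1.N1=(alive,v0) N1.N2=(alive,v0)
Op 4: gossip N1<->N0 -> N1.N0=(suspect,v1) N1.N1=(alive,v1) N1.N2=(alive,v0) | N0.N0=(suspect,v1) N0.N1=(alive,v1) N0.N2=(alive,v0)
Op 5: gossip N1<->N0 -> N1.N0=(suspect,v1) N1.N1=(alive,v1) N1.N2=(alive,v0) | N0.N0=(suspect,v1) N0.N1=(alive,v1) N0.N2=(alive,v0)
Op 6: N0 marks N2=alive -> (alive,v1)
Op 7: gossip N0<->N2 -> N0.N0=(suspect,v1) N0.N1=(alive,v1) N0.N2=(alive,v1) | N2.N0=(suspect,v1) N2.N1=(alive,v1) N2.N2=(alive,v1)
Op 8: gossip N1<->N0 -> N1.N0=(suspect,v1) N1.N1=(alive,v1) N1.N2=(alive,v1) | N0.N0=(suspect,v1) N0.N1=(alive,v1) N0.N2=(alive,v1)
Op 9: N0 marks N0=dead -> (dead,v2)
Op 10: N0 marks N1=suspect -> (suspect,v2)
Op 11: gossip N0<->N1 -> N0.N0=(dead,v2) N0.N1=(suspect,v2) N0.N2=(alive,v1) | N1.N0=(dead,v2) N1.N1=(suspect,v2) N1.N2=(alive,v1)
Op 12: gossip N0<->N1 -> N0.N0=(dead,v2) N0.N1=(suspect,v2) N0.N2=(alive,v1) | N1.N0=(dead,v2) N1.N1=(suspect,v2) N1.N2=(alive,v1)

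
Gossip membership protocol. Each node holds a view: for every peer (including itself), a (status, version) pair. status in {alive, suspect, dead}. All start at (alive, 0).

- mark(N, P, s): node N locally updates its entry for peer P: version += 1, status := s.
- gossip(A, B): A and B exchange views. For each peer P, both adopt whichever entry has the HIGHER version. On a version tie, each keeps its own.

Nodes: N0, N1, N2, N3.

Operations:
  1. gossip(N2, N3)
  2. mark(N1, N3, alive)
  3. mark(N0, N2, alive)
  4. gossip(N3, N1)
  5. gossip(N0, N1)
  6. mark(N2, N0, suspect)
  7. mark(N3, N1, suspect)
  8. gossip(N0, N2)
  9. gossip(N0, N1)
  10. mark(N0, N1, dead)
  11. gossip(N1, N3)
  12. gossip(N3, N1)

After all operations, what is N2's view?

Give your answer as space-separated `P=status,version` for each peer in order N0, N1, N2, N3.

Answer: N0=suspect,1 N1=alive,0 N2=alive,1 N3=alive,1

Derivation:
Op 1: gossip N2<->N3 -> N2.N0=(alive,v0) N2.N1=(alive,v0) N2.N2=(alive,v0) N2.N3=(alive,v0) | N3.N0=(alive,v0) N3.N1=(alive,v0) N3.N2=(alive,v0) N3.N3=(alive,v0)
Op 2: N1 marks N3=alive -> (alive,v1)
Op 3: N0 marks N2=alive -> (alive,v1)
Op 4: gossip N3<->N1 -> N3.N0=(alive,v0) N3.N1=(alive,v0) N3.N2=(alive,v0) N3.N3=(alive,v1) | N1.N0=(alive,v0) N1.N1=(alive,v0) N1.N2=(alive,v0) N1.N3=(alive,v1)
Op 5: gossip N0<->N1 -> N0.N0=(alive,v0) N0.N1=(alive,v0) N0.N2=(alive,v1) N0.N3=(alive,v1) | N1.N0=(alive,v0) N1.N1=(alive,v0) N1.N2=(alive,v1) N1.N3=(alive,v1)
Op 6: N2 marks N0=suspect -> (suspect,v1)
Op 7: N3 marks N1=suspect -> (suspect,v1)
Op 8: gossip N0<->N2 -> N0.N0=(suspect,v1) N0.N1=(alive,v0) N0.N2=(alive,v1) N0.N3=(alive,v1) | N2.N0=(suspect,v1) N2.N1=(alive,v0) N2.N2=(alive,v1) N2.N3=(alive,v1)
Op 9: gossip N0<->N1 -> N0.N0=(suspect,v1) N0.N1=(alive,v0) N0.N2=(alive,v1) N0.N3=(alive,v1) | N1.N0=(suspect,v1) N1.N1=(alive,v0) N1.N2=(alive,v1) N1.N3=(alive,v1)
Op 10: N0 marks N1=dead -> (dead,v1)
Op 11: gossip N1<->N3 -> N1.N0=(suspect,v1) N1.N1=(suspect,v1) N1.N2=(alive,v1) N1.N3=(alive,v1) | N3.N0=(suspect,v1) N3.N1=(suspect,v1) N3.N2=(alive,v1) N3.N3=(alive,v1)
Op 12: gossip N3<->N1 -> N3.N0=(suspect,v1) N3.N1=(suspect,v1) N3.N2=(alive,v1) N3.N3=(alive,v1) | N1.N0=(suspect,v1) N1.N1=(suspect,v1) N1.N2=(alive,v1) N1.N3=(alive,v1)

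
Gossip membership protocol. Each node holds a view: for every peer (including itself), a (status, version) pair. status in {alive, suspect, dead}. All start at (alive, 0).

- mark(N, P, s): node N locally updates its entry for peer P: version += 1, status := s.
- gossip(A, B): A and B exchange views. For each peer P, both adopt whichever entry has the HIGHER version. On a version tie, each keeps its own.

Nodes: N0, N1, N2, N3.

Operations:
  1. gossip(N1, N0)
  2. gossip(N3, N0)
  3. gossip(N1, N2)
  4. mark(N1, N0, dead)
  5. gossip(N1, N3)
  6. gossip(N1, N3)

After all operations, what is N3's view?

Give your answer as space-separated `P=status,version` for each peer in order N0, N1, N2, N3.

Op 1: gossip N1<->N0 -> N1.N0=(alive,v0) N1.N1=(alive,v0) N1.N2=(alive,v0) N1.N3=(alive,v0) | N0.N0=(alive,v0) N0.N1=(alive,v0) N0.N2=(alive,v0) N0.N3=(alive,v0)
Op 2: gossip N3<->N0 -> N3.N0=(alive,v0) N3.N1=(alive,v0) N3.N2=(alive,v0) N3.N3=(alive,v0) | N0.N0=(alive,v0) N0.N1=(alive,v0) N0.N2=(alive,v0) N0.N3=(alive,v0)
Op 3: gossip N1<->N2 -> N1.N0=(alive,v0) N1.N1=(alive,v0) N1.N2=(alive,v0) N1.N3=(alive,v0) | N2.N0=(alive,v0) N2.N1=(alive,v0) N2.N2=(alive,v0) N2.N3=(alive,v0)
Op 4: N1 marks N0=dead -> (dead,v1)
Op 5: gossip N1<->N3 -> N1.N0=(dead,v1) N1.N1=(alive,v0) N1.N2=(alive,v0) N1.N3=(alive,v0) | N3.N0=(dead,v1) N3.N1=(alive,v0) N3.N2=(alive,v0) N3.N3=(alive,v0)
Op 6: gossip N1<->N3 -> N1.N0=(dead,v1) N1.N1=(alive,v0) N1.N2=(alive,v0) N1.N3=(alive,v0) | N3.N0=(dead,v1) N3.N1=(alive,v0) N3.N2=(alive,v0) N3.N3=(alive,v0)

Answer: N0=dead,1 N1=alive,0 N2=alive,0 N3=alive,0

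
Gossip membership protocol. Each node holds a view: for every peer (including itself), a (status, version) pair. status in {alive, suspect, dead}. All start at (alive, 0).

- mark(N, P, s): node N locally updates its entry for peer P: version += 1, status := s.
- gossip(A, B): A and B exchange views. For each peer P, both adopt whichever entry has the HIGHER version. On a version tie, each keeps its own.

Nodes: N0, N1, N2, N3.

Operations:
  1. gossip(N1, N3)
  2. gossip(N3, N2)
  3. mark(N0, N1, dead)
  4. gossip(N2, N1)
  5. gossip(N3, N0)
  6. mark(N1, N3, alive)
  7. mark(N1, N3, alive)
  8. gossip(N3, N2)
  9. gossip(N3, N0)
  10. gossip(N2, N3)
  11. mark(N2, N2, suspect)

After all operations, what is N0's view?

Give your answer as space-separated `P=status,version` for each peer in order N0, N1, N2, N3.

Answer: N0=alive,0 N1=dead,1 N2=alive,0 N3=alive,0

Derivation:
Op 1: gossip N1<->N3 -> N1.N0=(alive,v0) N1.N1=(alive,v0) N1.N2=(alive,v0) N1.N3=(alive,v0) | N3.N0=(alive,v0) N3.N1=(alive,v0) N3.N2=(alive,v0) N3.N3=(alive,v0)
Op 2: gossip N3<->N2 -> N3.N0=(alive,v0) N3.N1=(alive,v0) N3.N2=(alive,v0) N3.N3=(alive,v0) | N2.N0=(alive,v0) N2.N1=(alive,v0) N2.N2=(alive,v0) N2.N3=(alive,v0)
Op 3: N0 marks N1=dead -> (dead,v1)
Op 4: gossip N2<->N1 -> N2.N0=(alive,v0) N2.N1=(alive,v0) N2.N2=(alive,v0) N2.N3=(alive,v0) | N1.N0=(alive,v0) N1.N1=(alive,v0) N1.N2=(alive,v0) N1.N3=(alive,v0)
Op 5: gossip N3<->N0 -> N3.N0=(alive,v0) N3.N1=(dead,v1) N3.N2=(alive,v0) N3.N3=(alive,v0) | N0.N0=(alive,v0) N0.N1=(dead,v1) N0.N2=(alive,v0) N0.N3=(alive,v0)
Op 6: N1 marks N3=alive -> (alive,v1)
Op 7: N1 marks N3=alive -> (alive,v2)
Op 8: gossip N3<->N2 -> N3.N0=(alive,v0) N3.N1=(dead,v1) N3.N2=(alive,v0) N3.N3=(alive,v0) | N2.N0=(alive,v0) N2.N1=(dead,v1) N2.N2=(alive,v0) N2.N3=(alive,v0)
Op 9: gossip N3<->N0 -> N3.N0=(alive,v0) N3.N1=(dead,v1) N3.N2=(alive,v0) N3.N3=(alive,v0) | N0.N0=(alive,v0) N0.N1=(dead,v1) N0.N2=(alive,v0) N0.N3=(alive,v0)
Op 10: gossip N2<->N3 -> N2.N0=(alive,v0) N2.N1=(dead,v1) N2.N2=(alive,v0) N2.N3=(alive,v0) | N3.N0=(alive,v0) N3.N1=(dead,v1) N3.N2=(alive,v0) N3.N3=(alive,v0)
Op 11: N2 marks N2=suspect -> (suspect,v1)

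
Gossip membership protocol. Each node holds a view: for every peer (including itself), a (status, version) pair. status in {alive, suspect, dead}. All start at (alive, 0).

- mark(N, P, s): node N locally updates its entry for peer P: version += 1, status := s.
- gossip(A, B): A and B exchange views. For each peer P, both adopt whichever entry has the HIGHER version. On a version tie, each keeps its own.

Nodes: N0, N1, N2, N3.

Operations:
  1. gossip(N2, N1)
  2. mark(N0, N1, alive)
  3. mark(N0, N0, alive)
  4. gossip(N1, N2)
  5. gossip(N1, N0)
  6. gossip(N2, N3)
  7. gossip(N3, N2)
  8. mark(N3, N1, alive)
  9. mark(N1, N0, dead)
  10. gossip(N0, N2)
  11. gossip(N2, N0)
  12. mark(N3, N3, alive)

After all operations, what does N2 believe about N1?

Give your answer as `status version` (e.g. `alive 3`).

Op 1: gossip N2<->N1 -> N2.N0=(alive,v0) N2.N1=(alive,v0) N2.N2=(alive,v0) N2.N3=(alive,v0) | N1.N0=(alive,v0) N1.N1=(alive,v0) N1.N2=(alive,v0) N1.N3=(alive,v0)
Op 2: N0 marks N1=alive -> (alive,v1)
Op 3: N0 marks N0=alive -> (alive,v1)
Op 4: gossip N1<->N2 -> N1.N0=(alive,v0) N1.N1=(alive,v0) N1.N2=(alive,v0) N1.N3=(alive,v0) | N2.N0=(alive,v0) N2.N1=(alive,v0) N2.N2=(alive,v0) N2.N3=(alive,v0)
Op 5: gossip N1<->N0 -> N1.N0=(alive,v1) N1.N1=(alive,v1) N1.N2=(alive,v0) N1.N3=(alive,v0) | N0.N0=(alive,v1) N0.N1=(alive,v1) N0.N2=(alive,v0) N0.N3=(alive,v0)
Op 6: gossip N2<->N3 -> N2.N0=(alive,v0) N2.N1=(alive,v0) N2.N2=(alive,v0) N2.N3=(alive,v0) | N3.N0=(alive,v0) N3.N1=(alive,v0) N3.N2=(alive,v0) N3.N3=(alive,v0)
Op 7: gossip N3<->N2 -> N3.N0=(alive,v0) N3.N1=(alive,v0) N3.N2=(alive,v0) N3.N3=(alive,v0) | N2.N0=(alive,v0) N2.N1=(alive,v0) N2.N2=(alive,v0) N2.N3=(alive,v0)
Op 8: N3 marks N1=alive -> (alive,v1)
Op 9: N1 marks N0=dead -> (dead,v2)
Op 10: gossip N0<->N2 -> N0.N0=(alive,v1) N0.N1=(alive,v1) N0.N2=(alive,v0) N0.N3=(alive,v0) | N2.N0=(alive,v1) N2.N1=(alive,v1) N2.N2=(alive,v0) N2.N3=(alive,v0)
Op 11: gossip N2<->N0 -> N2.N0=(alive,v1) N2.N1=(alive,v1) N2.N2=(alive,v0) N2.N3=(alive,v0) | N0.N0=(alive,v1) N0.N1=(alive,v1) N0.N2=(alive,v0) N0.N3=(alive,v0)
Op 12: N3 marks N3=alive -> (alive,v1)

Answer: alive 1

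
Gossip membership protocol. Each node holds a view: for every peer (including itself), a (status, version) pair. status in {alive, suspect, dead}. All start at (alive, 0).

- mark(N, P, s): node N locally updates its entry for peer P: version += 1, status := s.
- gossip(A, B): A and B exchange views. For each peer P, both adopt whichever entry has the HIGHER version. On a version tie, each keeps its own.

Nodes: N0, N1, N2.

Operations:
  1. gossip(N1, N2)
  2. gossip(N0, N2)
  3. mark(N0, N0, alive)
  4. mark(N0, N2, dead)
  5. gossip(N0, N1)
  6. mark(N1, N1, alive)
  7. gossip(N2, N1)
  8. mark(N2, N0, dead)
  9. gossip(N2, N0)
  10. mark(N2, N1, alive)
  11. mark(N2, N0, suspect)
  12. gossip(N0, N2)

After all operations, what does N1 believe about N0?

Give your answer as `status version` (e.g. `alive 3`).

Answer: alive 1

Derivation:
Op 1: gossip N1<->N2 -> N1.N0=(alive,v0) N1.N1=(alive,v0) N1.N2=(alive,v0) | N2.N0=(alive,v0) N2.N1=(alive,v0) N2.N2=(alive,v0)
Op 2: gossip N0<->N2 -> N0.N0=(alive,v0) N0.N1=(alive,v0) N0.N2=(alive,v0) | N2.N0=(alive,v0) N2.N1=(alive,v0) N2.N2=(alive,v0)
Op 3: N0 marks N0=alive -> (alive,v1)
Op 4: N0 marks N2=dead -> (dead,v1)
Op 5: gossip N0<->N1 -> N0.N0=(alive,v1) N0.N1=(alive,v0) N0.N2=(dead,v1) | N1.N0=(alive,v1) N1.N1=(alive,v0) N1.N2=(dead,v1)
Op 6: N1 marks N1=alive -> (alive,v1)
Op 7: gossip N2<->N1 -> N2.N0=(alive,v1) N2.N1=(alive,v1) N2.N2=(dead,v1) | N1.N0=(alive,v1) N1.N1=(alive,v1) N1.N2=(dead,v1)
Op 8: N2 marks N0=dead -> (dead,v2)
Op 9: gossip N2<->N0 -> N2.N0=(dead,v2) N2.N1=(alive,v1) N2.N2=(dead,v1) | N0.N0=(dead,v2) N0.N1=(alive,v1) N0.N2=(dead,v1)
Op 10: N2 marks N1=alive -> (alive,v2)
Op 11: N2 marks N0=suspect -> (suspect,v3)
Op 12: gossip N0<->N2 -> N0.N0=(suspect,v3) N0.N1=(alive,v2) N0.N2=(dead,v1) | N2.N0=(suspect,v3) N2.N1=(alive,v2) N2.N2=(dead,v1)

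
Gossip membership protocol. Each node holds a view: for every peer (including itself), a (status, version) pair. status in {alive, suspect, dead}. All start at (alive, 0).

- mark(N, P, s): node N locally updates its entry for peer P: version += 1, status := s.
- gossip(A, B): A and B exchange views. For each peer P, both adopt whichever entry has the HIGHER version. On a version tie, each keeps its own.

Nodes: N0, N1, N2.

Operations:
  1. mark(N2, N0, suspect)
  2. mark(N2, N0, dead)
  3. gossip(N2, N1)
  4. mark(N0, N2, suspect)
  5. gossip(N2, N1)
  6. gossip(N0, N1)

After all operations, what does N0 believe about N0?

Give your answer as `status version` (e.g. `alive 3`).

Op 1: N2 marks N0=suspect -> (suspect,v1)
Op 2: N2 marks N0=dead -> (dead,v2)
Op 3: gossip N2<->N1 -> N2.N0=(dead,v2) N2.N1=(alive,v0) N2.N2=(alive,v0) | N1.N0=(dead,v2) N1.N1=(alive,v0) N1.N2=(alive,v0)
Op 4: N0 marks N2=suspect -> (suspect,v1)
Op 5: gossip N2<->N1 -> N2.N0=(dead,v2) N2.N1=(alive,v0) N2.N2=(alive,v0) | N1.N0=(dead,v2) N1.N1=(alive,v0) N1.N2=(alive,v0)
Op 6: gossip N0<->N1 -> N0.N0=(dead,v2) N0.N1=(alive,v0) N0.N2=(suspect,v1) | N1.N0=(dead,v2) N1.N1=(alive,v0) N1.N2=(suspect,v1)

Answer: dead 2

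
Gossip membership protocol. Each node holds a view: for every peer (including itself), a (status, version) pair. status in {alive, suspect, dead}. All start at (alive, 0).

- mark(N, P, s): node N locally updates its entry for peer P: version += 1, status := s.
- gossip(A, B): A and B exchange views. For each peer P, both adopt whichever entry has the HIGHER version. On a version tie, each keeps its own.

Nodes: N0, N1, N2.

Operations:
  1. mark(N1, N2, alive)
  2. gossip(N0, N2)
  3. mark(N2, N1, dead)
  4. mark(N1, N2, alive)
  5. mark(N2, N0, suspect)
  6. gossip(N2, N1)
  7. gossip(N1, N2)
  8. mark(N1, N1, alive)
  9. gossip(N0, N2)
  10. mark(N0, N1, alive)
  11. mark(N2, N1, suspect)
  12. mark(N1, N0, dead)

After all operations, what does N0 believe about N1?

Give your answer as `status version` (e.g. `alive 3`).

Answer: alive 2

Derivation:
Op 1: N1 marks N2=alive -> (alive,v1)
Op 2: gossip N0<->N2 -> N0.N0=(alive,v0) N0.N1=(alive,v0) N0.N2=(alive,v0) | N2.N0=(alive,v0) N2.N1=(alive,v0) N2.N2=(alive,v0)
Op 3: N2 marks N1=dead -> (dead,v1)
Op 4: N1 marks N2=alive -> (alive,v2)
Op 5: N2 marks N0=suspect -> (suspect,v1)
Op 6: gossip N2<->N1 -> N2.N0=(suspect,v1) N2.N1=(dead,v1) N2.N2=(alive,v2) | N1.N0=(suspect,v1) N1.N1=(dead,v1) N1.N2=(alive,v2)
Op 7: gossip N1<->N2 -> N1.N0=(suspect,v1) N1.N1=(dead,v1) N1.N2=(alive,v2) | N2.N0=(suspect,v1) N2.N1=(dead,v1) N2.N2=(alive,v2)
Op 8: N1 marks N1=alive -> (alive,v2)
Op 9: gossip N0<->N2 -> N0.N0=(suspect,v1) N0.N1=(dead,v1) N0.N2=(alive,v2) | N2.N0=(suspect,v1) N2.N1=(dead,v1) N2.N2=(alive,v2)
Op 10: N0 marks N1=alive -> (alive,v2)
Op 11: N2 marks N1=suspect -> (suspect,v2)
Op 12: N1 marks N0=dead -> (dead,v2)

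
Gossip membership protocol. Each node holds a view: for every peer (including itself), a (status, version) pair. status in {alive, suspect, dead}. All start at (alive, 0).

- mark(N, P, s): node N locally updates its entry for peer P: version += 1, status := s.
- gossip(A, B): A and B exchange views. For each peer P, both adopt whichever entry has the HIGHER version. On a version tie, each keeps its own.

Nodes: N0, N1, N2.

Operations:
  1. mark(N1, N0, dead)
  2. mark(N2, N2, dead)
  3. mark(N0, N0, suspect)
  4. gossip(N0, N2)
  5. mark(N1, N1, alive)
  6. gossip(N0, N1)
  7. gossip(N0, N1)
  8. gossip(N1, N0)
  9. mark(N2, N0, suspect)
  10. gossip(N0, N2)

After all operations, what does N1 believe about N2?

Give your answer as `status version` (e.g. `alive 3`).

Answer: dead 1

Derivation:
Op 1: N1 marks N0=dead -> (dead,v1)
Op 2: N2 marks N2=dead -> (dead,v1)
Op 3: N0 marks N0=suspect -> (suspect,v1)
Op 4: gossip N0<->N2 -> N0.N0=(suspect,v1) N0.N1=(alive,v0) N0.N2=(dead,v1) | N2.N0=(suspect,v1) N2.N1=(alive,v0) N2.N2=(dead,v1)
Op 5: N1 marks N1=alive -> (alive,v1)
Op 6: gossip N0<->N1 -> N0.N0=(suspect,v1) N0.N1=(alive,v1) N0.N2=(dead,v1) | N1.N0=(dead,v1) N1.N1=(alive,v1) N1.N2=(dead,v1)
Op 7: gossip N0<->N1 -> N0.N0=(suspect,v1) N0.N1=(alive,v1) N0.N2=(dead,v1) | N1.N0=(dead,v1) N1.N1=(alive,v1) N1.N2=(dead,v1)
Op 8: gossip N1<->N0 -> N1.N0=(dead,v1) N1.N1=(alive,v1) N1.N2=(dead,v1) | N0.N0=(suspect,v1) N0.N1=(alive,v1) N0.N2=(dead,v1)
Op 9: N2 marks N0=suspect -> (suspect,v2)
Op 10: gossip N0<->N2 -> N0.N0=(suspect,v2) N0.N1=(alive,v1) N0.N2=(dead,v1) | N2.N0=(suspect,v2) N2.N1=(alive,v1) N2.N2=(dead,v1)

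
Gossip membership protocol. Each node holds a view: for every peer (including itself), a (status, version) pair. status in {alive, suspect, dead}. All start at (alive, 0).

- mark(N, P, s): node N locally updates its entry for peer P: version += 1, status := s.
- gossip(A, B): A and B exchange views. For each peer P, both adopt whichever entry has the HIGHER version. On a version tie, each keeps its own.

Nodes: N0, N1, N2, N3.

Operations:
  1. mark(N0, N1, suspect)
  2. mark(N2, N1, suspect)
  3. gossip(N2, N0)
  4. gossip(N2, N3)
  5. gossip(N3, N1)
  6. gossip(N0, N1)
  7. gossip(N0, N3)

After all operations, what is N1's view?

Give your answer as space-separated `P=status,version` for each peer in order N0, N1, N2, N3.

Op 1: N0 marks N1=suspect -> (suspect,v1)
Op 2: N2 marks N1=suspect -> (suspect,v1)
Op 3: gossip N2<->N0 -> N2.N0=(alive,v0) N2.N1=(suspect,v1) N2.N2=(alive,v0) N2.N3=(alive,v0) | N0.N0=(alive,v0) N0.N1=(suspect,v1) N0.N2=(alive,v0) N0.N3=(alive,v0)
Op 4: gossip N2<->N3 -> N2.N0=(alive,v0) N2.N1=(suspect,v1) N2.N2=(alive,v0) N2.N3=(alive,v0) | N3.N0=(alive,v0) N3.N1=(suspect,v1) N3.N2=(alive,v0) N3.N3=(alive,v0)
Op 5: gossip N3<->N1 -> N3.N0=(alive,v0) N3.N1=(suspect,v1) N3.N2=(alive,v0) N3.N3=(alive,v0) | N1.N0=(alive,v0) N1.N1=(suspect,v1) N1.N2=(alive,v0) N1.N3=(alive,v0)
Op 6: gossip N0<->N1 -> N0.N0=(alive,v0) N0.N1=(suspect,v1) N0.N2=(alive,v0) N0.N3=(alive,v0) | N1.N0=(alive,v0) N1.N1=(suspect,v1) N1.N2=(alive,v0) N1.N3=(alive,v0)
Op 7: gossip N0<->N3 -> N0.N0=(alive,v0) N0.N1=(suspect,v1) N0.N2=(alive,v0) N0.N3=(alive,v0) | N3.N0=(alive,v0) N3.N1=(suspect,v1) N3.N2=(alive,v0) N3.N3=(alive,v0)

Answer: N0=alive,0 N1=suspect,1 N2=alive,0 N3=alive,0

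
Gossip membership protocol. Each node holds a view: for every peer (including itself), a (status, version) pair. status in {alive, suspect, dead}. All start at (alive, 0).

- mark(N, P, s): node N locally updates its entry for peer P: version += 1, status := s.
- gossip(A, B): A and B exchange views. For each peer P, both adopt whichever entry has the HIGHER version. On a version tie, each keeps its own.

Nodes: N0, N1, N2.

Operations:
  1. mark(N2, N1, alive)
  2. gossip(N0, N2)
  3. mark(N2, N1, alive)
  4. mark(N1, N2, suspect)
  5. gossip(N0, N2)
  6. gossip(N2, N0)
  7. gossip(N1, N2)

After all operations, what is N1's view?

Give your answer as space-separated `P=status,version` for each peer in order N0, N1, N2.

Op 1: N2 marks N1=alive -> (alive,v1)
Op 2: gossip N0<->N2 -> N0.N0=(alive,v0) N0.N1=(alive,v1) N0.N2=(alive,v0) | N2.N0=(alive,v0) N2.N1=(alive,v1) N2.N2=(alive,v0)
Op 3: N2 marks N1=alive -> (alive,v2)
Op 4: N1 marks N2=suspect -> (suspect,v1)
Op 5: gossip N0<->N2 -> N0.N0=(alive,v0) N0.N1=(alive,v2) N0.N2=(alive,v0) | N2.N0=(alive,v0) N2.N1=(alive,v2) N2.N2=(alive,v0)
Op 6: gossip N2<->N0 -> N2.N0=(alive,v0) N2.N1=(alive,v2) N2.N2=(alive,v0) | N0.N0=(alive,v0) N0.N1=(alive,v2) N0.N2=(alive,v0)
Op 7: gossip N1<->N2 -> N1.N0=(alive,v0) N1.N1=(alive,v2) N1.N2=(suspect,v1) | N2.N0=(alive,v0) N2.N1=(alive,v2) N2.N2=(suspect,v1)

Answer: N0=alive,0 N1=alive,2 N2=suspect,1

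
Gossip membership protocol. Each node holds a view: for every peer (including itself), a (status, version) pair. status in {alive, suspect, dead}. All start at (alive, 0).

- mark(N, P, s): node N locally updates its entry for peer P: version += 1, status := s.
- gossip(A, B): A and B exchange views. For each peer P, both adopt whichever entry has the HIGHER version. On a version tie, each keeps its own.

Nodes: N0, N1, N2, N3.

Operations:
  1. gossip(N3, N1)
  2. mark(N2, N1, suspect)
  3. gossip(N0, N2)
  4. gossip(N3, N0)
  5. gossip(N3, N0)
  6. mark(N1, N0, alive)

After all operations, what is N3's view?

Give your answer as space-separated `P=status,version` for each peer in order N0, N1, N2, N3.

Op 1: gossip N3<->N1 -> N3.N0=(alive,v0) N3.N1=(alive,v0) N3.N2=(alive,v0) N3.N3=(alive,v0) | N1.N0=(alive,v0) N1.N1=(alive,v0) N1.N2=(alive,v0) N1.N3=(alive,v0)
Op 2: N2 marks N1=suspect -> (suspect,v1)
Op 3: gossip N0<->N2 -> N0.N0=(alive,v0) N0.N1=(suspect,v1) N0.N2=(alive,v0) N0.N3=(alive,v0) | N2.N0=(alive,v0) N2.N1=(suspect,v1) N2.N2=(alive,v0) N2.N3=(alive,v0)
Op 4: gossip N3<->N0 -> N3.N0=(alive,v0) N3.N1=(suspect,v1) N3.N2=(alive,v0) N3.N3=(alive,v0) | N0.N0=(alive,v0) N0.N1=(suspect,v1) N0.N2=(alive,v0) N0.N3=(alive,v0)
Op 5: gossip N3<->N0 -> N3.N0=(alive,v0) N3.N1=(suspect,v1) N3.N2=(alive,v0) N3.N3=(alive,v0) | N0.N0=(alive,v0) N0.N1=(suspect,v1) N0.N2=(alive,v0) N0.N3=(alive,v0)
Op 6: N1 marks N0=alive -> (alive,v1)

Answer: N0=alive,0 N1=suspect,1 N2=alive,0 N3=alive,0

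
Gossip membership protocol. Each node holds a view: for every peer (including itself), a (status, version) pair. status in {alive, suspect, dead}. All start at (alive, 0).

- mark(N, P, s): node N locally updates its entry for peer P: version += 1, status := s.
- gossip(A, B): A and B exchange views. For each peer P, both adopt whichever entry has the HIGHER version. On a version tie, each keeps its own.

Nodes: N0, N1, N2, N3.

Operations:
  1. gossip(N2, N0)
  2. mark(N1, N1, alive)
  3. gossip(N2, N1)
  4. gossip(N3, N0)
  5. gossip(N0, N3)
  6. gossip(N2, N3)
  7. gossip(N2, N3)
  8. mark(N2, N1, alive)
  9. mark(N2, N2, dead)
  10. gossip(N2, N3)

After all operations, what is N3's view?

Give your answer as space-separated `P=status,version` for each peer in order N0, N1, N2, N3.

Op 1: gossip N2<->N0 -> N2.N0=(alive,v0) N2.N1=(alive,v0) N2.N2=(alive,v0) N2.N3=(alive,v0) | N0.N0=(alive,v0) N0.N1=(alive,v0) N0.N2=(alive,v0) N0.N3=(alive,v0)
Op 2: N1 marks N1=alive -> (alive,v1)
Op 3: gossip N2<->N1 -> N2.N0=(alive,v0) N2.N1=(alive,v1) N2.N2=(alive,v0) N2.N3=(alive,v0) | N1.N0=(alive,v0) N1.N1=(alive,v1) N1.N2=(alive,v0) N1.N3=(alive,v0)
Op 4: gossip N3<->N0 -> N3.N0=(alive,v0) N3.N1=(alive,v0) N3.N2=(alive,v0) N3.N3=(alive,v0) | N0.N0=(alive,v0) N0.N1=(alive,v0) N0.N2=(alive,v0) N0.N3=(alive,v0)
Op 5: gossip N0<->N3 -> N0.N0=(alive,v0) N0.N1=(alive,v0) N0.N2=(alive,v0) N0.N3=(alive,v0) | N3.N0=(alive,v0) N3.N1=(alive,v0) N3.N2=(alive,v0) N3.N3=(alive,v0)
Op 6: gossip N2<->N3 -> N2.N0=(alive,v0) N2.N1=(alive,v1) N2.N2=(alive,v0) N2.N3=(alive,v0) | N3.N0=(alive,v0) N3.N1=(alive,v1) N3.N2=(alive,v0) N3.N3=(alive,v0)
Op 7: gossip N2<->N3 -> N2.N0=(alive,v0) N2.N1=(alive,v1) N2.N2=(alive,v0) N2.N3=(alive,v0) | N3.N0=(alive,v0) N3.N1=(alive,v1) N3.N2=(alive,v0) N3.N3=(alive,v0)
Op 8: N2 marks N1=alive -> (alive,v2)
Op 9: N2 marks N2=dead -> (dead,v1)
Op 10: gossip N2<->N3 -> N2.N0=(alive,v0) N2.N1=(alive,v2) N2.N2=(dead,v1) N2.N3=(alive,v0) | N3.N0=(alive,v0) N3.N1=(alive,v2) N3.N2=(dead,v1) N3.N3=(alive,v0)

Answer: N0=alive,0 N1=alive,2 N2=dead,1 N3=alive,0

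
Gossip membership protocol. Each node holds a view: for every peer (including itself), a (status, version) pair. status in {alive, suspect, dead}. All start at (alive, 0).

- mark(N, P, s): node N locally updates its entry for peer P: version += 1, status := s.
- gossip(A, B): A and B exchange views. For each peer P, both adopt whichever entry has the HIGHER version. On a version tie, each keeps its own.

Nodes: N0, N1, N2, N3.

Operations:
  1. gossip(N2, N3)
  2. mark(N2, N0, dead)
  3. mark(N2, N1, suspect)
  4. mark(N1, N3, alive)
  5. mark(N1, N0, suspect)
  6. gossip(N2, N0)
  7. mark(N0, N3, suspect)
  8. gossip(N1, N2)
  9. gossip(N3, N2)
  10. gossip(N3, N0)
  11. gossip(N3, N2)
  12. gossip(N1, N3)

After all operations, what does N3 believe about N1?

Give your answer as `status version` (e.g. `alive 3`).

Op 1: gossip N2<->N3 -> N2.N0=(alive,v0) N2.N1=(alive,v0) N2.N2=(alive,v0) N2.N3=(alive,v0) | N3.N0=(alive,v0) N3.N1=(alive,v0) N3.N2=(alive,v0) N3.N3=(alive,v0)
Op 2: N2 marks N0=dead -> (dead,v1)
Op 3: N2 marks N1=suspect -> (suspect,v1)
Op 4: N1 marks N3=alive -> (alive,v1)
Op 5: N1 marks N0=suspect -> (suspect,v1)
Op 6: gossip N2<->N0 -> N2.N0=(dead,v1) N2.N1=(suspect,v1) N2.N2=(alive,v0) N2.N3=(alive,v0) | N0.N0=(dead,v1) N0.N1=(suspect,v1) N0.N2=(alive,v0) N0.N3=(alive,v0)
Op 7: N0 marks N3=suspect -> (suspect,v1)
Op 8: gossip N1<->N2 -> N1.N0=(suspect,v1) N1.N1=(suspect,v1) N1.N2=(alive,v0) N1.N3=(alive,v1) | N2.N0=(dead,v1) N2.N1=(suspect,v1) N2.N2=(alive,v0) N2.N3=(alive,v1)
Op 9: gossip N3<->N2 -> N3.N0=(dead,v1) N3.N1=(suspect,v1) N3.N2=(alive,v0) N3.N3=(alive,v1) | N2.N0=(dead,v1) N2.N1=(suspect,v1) N2.N2=(alive,v0) N2.N3=(alive,v1)
Op 10: gossip N3<->N0 -> N3.N0=(dead,v1) N3.N1=(suspect,v1) N3.N2=(alive,v0) N3.N3=(alive,v1) | N0.N0=(dead,v1) N0.N1=(suspect,v1) N0.N2=(alive,v0) N0.N3=(suspect,v1)
Op 11: gossip N3<->N2 -> N3.N0=(dead,v1) N3.N1=(suspect,v1) N3.N2=(alive,v0) N3.N3=(alive,v1) | N2.N0=(dead,v1) N2.N1=(suspect,v1) N2.N2=(alive,v0) N2.N3=(alive,v1)
Op 12: gossip N1<->N3 -> N1.N0=(suspect,v1) N1.N1=(suspect,v1) N1.N2=(alive,v0) N1.N3=(alive,v1) | N3.N0=(dead,v1) N3.N1=(suspect,v1) N3.N2=(alive,v0) N3.N3=(alive,v1)

Answer: suspect 1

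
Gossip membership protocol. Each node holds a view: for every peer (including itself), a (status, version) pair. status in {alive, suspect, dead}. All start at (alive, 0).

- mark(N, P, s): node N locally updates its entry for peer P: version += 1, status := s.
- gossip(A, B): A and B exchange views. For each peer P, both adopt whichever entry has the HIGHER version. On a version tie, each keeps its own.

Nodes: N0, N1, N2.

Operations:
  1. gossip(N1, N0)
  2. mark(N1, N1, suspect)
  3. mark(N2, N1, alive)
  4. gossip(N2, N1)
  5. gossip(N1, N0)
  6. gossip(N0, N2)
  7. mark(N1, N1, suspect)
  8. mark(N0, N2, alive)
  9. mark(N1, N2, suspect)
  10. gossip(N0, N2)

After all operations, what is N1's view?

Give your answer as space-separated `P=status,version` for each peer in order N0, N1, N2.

Op 1: gossip N1<->N0 -> N1.N0=(alive,v0) N1.N1=(alive,v0) N1.N2=(alive,v0) | N0.N0=(alive,v0) N0.N1=(alive,v0) N0.N2=(alive,v0)
Op 2: N1 marks N1=suspect -> (suspect,v1)
Op 3: N2 marks N1=alive -> (alive,v1)
Op 4: gossip N2<->N1 -> N2.N0=(alive,v0) N2.N1=(alive,v1) N2.N2=(alive,v0) | N1.N0=(alive,v0) N1.N1=(suspect,v1) N1.N2=(alive,v0)
Op 5: gossip N1<->N0 -> N1.N0=(alive,v0) N1.N1=(suspect,v1) N1.N2=(alive,v0) | N0.N0=(alive,v0) N0.N1=(suspect,v1) N0.N2=(alive,v0)
Op 6: gossip N0<->N2 -> N0.N0=(alive,v0) N0.N1=(suspect,v1) N0.N2=(alive,v0) | N2.N0=(alive,v0) N2.N1=(alive,v1) N2.N2=(alive,v0)
Op 7: N1 marks N1=suspect -> (suspect,v2)
Op 8: N0 marks N2=alive -> (alive,v1)
Op 9: N1 marks N2=suspect -> (suspect,v1)
Op 10: gossip N0<->N2 -> N0.N0=(alive,v0) N0.N1=(suspect,v1) N0.N2=(alive,v1) | N2.N0=(alive,v0) N2.N1=(alive,v1) N2.N2=(alive,v1)

Answer: N0=alive,0 N1=suspect,2 N2=suspect,1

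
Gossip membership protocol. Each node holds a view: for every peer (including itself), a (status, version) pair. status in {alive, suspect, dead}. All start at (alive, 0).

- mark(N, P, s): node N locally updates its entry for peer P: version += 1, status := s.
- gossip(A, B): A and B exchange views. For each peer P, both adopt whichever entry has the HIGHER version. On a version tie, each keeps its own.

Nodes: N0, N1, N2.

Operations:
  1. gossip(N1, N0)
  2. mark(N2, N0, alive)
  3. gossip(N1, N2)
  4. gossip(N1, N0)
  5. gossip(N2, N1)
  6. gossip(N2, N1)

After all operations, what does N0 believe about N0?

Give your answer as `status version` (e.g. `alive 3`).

Op 1: gossip N1<->N0 -> N1.N0=(alive,v0) N1.N1=(alive,v0) N1.N2=(alive,v0) | N0.N0=(alive,v0) N0.N1=(alive,v0) N0.N2=(alive,v0)
Op 2: N2 marks N0=alive -> (alive,v1)
Op 3: gossip N1<->N2 -> N1.N0=(alive,v1) N1.N1=(alive,v0) N1.N2=(alive,v0) | N2.N0=(alive,v1) N2.N1=(alive,v0) N2.N2=(alive,v0)
Op 4: gossip N1<->N0 -> N1.N0=(alive,v1) N1.N1=(alive,v0) N1.N2=(alive,v0) | N0.N0=(alive,v1) N0.N1=(alive,v0) N0.N2=(alive,v0)
Op 5: gossip N2<->N1 -> N2.N0=(alive,v1) N2.N1=(alive,v0) N2.N2=(alive,v0) | N1.N0=(alive,v1) N1.N1=(alive,v0) N1.N2=(alive,v0)
Op 6: gossip N2<->N1 -> N2.N0=(alive,v1) N2.N1=(alive,v0) N2.N2=(alive,v0) | N1.N0=(alive,v1) N1.N1=(alive,v0) N1.N2=(alive,v0)

Answer: alive 1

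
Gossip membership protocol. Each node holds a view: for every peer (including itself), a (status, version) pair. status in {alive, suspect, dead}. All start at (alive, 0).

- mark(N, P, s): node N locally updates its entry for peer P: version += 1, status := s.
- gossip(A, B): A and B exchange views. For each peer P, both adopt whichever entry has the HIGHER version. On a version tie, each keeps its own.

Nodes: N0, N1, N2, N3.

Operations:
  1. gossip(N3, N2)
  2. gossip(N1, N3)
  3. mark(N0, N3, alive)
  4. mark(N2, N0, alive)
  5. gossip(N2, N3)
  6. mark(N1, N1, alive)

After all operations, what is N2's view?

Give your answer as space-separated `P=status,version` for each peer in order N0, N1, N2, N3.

Op 1: gossip N3<->N2 -> N3.N0=(alive,v0) N3.N1=(alive,v0) N3.N2=(alive,v0) N3.N3=(alive,v0) | N2.N0=(alive,v0) N2.N1=(alive,v0) N2.N2=(alive,v0) N2.N3=(alive,v0)
Op 2: gossip N1<->N3 -> N1.N0=(alive,v0) N1.N1=(alive,v0) N1.N2=(alive,v0) N1.N3=(alive,v0) | N3.N0=(alive,v0) N3.N1=(alive,v0) N3.N2=(alive,v0) N3.N3=(alive,v0)
Op 3: N0 marks N3=alive -> (alive,v1)
Op 4: N2 marks N0=alive -> (alive,v1)
Op 5: gossip N2<->N3 -> N2.N0=(alive,v1) N2.N1=(alive,v0) N2.N2=(alive,v0) N2.N3=(alive,v0) | N3.N0=(alive,v1) N3.N1=(alive,v0) N3.N2=(alive,v0) N3.N3=(alive,v0)
Op 6: N1 marks N1=alive -> (alive,v1)

Answer: N0=alive,1 N1=alive,0 N2=alive,0 N3=alive,0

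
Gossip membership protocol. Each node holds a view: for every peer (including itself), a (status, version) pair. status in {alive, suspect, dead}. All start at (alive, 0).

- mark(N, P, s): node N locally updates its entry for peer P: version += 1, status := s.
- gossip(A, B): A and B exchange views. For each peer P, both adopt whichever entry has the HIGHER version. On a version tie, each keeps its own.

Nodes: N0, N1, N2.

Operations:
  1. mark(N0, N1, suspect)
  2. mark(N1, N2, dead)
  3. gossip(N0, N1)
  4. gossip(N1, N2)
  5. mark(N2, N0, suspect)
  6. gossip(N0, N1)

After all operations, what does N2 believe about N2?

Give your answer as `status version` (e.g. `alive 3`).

Answer: dead 1

Derivation:
Op 1: N0 marks N1=suspect -> (suspect,v1)
Op 2: N1 marks N2=dead -> (dead,v1)
Op 3: gossip N0<->N1 -> N0.N0=(alive,v0) N0.N1=(suspect,v1) N0.N2=(dead,v1) | N1.N0=(alive,v0) N1.N1=(suspect,v1) N1.N2=(dead,v1)
Op 4: gossip N1<->N2 -> N1.N0=(alive,v0) N1.N1=(suspect,v1) N1.N2=(dead,v1) | N2.N0=(alive,v0) N2.N1=(suspect,v1) N2.N2=(dead,v1)
Op 5: N2 marks N0=suspect -> (suspect,v1)
Op 6: gossip N0<->N1 -> N0.N0=(alive,v0) N0.N1=(suspect,v1) N0.N2=(dead,v1) | N1.N0=(alive,v0) N1.N1=(suspect,v1) N1.N2=(dead,v1)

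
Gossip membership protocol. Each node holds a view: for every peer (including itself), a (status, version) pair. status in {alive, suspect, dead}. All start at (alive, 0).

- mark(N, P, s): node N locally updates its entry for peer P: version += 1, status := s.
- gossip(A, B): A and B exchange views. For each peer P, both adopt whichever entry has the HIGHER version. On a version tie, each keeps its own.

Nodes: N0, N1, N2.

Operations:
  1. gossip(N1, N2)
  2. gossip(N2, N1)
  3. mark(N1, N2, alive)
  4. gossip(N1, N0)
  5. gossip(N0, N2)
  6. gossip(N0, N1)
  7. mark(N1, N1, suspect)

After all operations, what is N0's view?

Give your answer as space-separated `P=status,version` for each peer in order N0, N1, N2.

Answer: N0=alive,0 N1=alive,0 N2=alive,1

Derivation:
Op 1: gossip N1<->N2 -> N1.N0=(alive,v0) N1.N1=(alive,v0) N1.N2=(alive,v0) | N2.N0=(alive,v0) N2.N1=(alive,v0) N2.N2=(alive,v0)
Op 2: gossip N2<->N1 -> N2.N0=(alive,v0) N2.N1=(alive,v0) N2.N2=(alive,v0) | N1.N0=(alive,v0) N1.N1=(alive,v0) N1.N2=(alive,v0)
Op 3: N1 marks N2=alive -> (alive,v1)
Op 4: gossip N1<->N0 -> N1.N0=(alive,v0) N1.N1=(alive,v0) N1.N2=(alive,v1) | N0.N0=(alive,v0) N0.N1=(alive,v0) N0.N2=(alive,v1)
Op 5: gossip N0<->N2 -> N0.N0=(alive,v0) N0.N1=(alive,v0) N0.N2=(alive,v1) | N2.N0=(alive,v0) N2.N1=(alive,v0) N2.N2=(alive,v1)
Op 6: gossip N0<->N1 -> N0.N0=(alive,v0) N0.N1=(alive,v0) N0.N2=(alive,v1) | N1.N0=(alive,v0) N1.N1=(alive,v0) N1.N2=(alive,v1)
Op 7: N1 marks N1=suspect -> (suspect,v1)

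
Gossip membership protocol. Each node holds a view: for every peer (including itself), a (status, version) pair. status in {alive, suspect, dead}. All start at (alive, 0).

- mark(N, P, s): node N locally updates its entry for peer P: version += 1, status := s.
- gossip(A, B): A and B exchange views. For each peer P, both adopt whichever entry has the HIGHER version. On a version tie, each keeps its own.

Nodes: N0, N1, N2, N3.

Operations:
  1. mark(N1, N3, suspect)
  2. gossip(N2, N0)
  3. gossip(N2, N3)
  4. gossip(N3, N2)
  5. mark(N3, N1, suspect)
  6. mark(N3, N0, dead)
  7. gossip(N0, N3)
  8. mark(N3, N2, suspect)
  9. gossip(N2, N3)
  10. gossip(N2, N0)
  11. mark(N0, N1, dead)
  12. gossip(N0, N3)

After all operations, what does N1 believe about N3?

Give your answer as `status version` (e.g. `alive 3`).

Op 1: N1 marks N3=suspect -> (suspect,v1)
Op 2: gossip N2<->N0 -> N2.N0=(alive,v0) N2.N1=(alive,v0) N2.N2=(alive,v0) N2.N3=(alive,v0) | N0.N0=(alive,v0) N0.N1=(alive,v0) N0.N2=(alive,v0) N0.N3=(alive,v0)
Op 3: gossip N2<->N3 -> N2.N0=(alive,v0) N2.N1=(alive,v0) N2.N2=(alive,v0) N2.N3=(alive,v0) | N3.N0=(alive,v0) N3.N1=(alive,v0) N3.N2=(alive,v0) N3.N3=(alive,v0)
Op 4: gossip N3<->N2 -> N3.N0=(alive,v0) N3.N1=(alive,v0) N3.N2=(alive,v0) N3.N3=(alive,v0) | N2.N0=(alive,v0) N2.N1=(alive,v0) N2.N2=(alive,v0) N2.N3=(alive,v0)
Op 5: N3 marks N1=suspect -> (suspect,v1)
Op 6: N3 marks N0=dead -> (dead,v1)
Op 7: gossip N0<->N3 -> N0.N0=(dead,v1) N0.N1=(suspect,v1) N0.N2=(alive,v0) N0.N3=(alive,v0) | N3.N0=(dead,v1) N3.N1=(suspect,v1) N3.N2=(alive,v0) N3.N3=(alive,v0)
Op 8: N3 marks N2=suspect -> (suspect,v1)
Op 9: gossip N2<->N3 -> N2.N0=(dead,v1) N2.N1=(suspect,v1) N2.N2=(suspect,v1) N2.N3=(alive,v0) | N3.N0=(dead,v1) N3.N1=(suspect,v1) N3.N2=(suspect,v1) N3.N3=(alive,v0)
Op 10: gossip N2<->N0 -> N2.N0=(dead,v1) N2.N1=(suspect,v1) N2.N2=(suspect,v1) N2.N3=(alive,v0) | N0.N0=(dead,v1) N0.N1=(suspect,v1) N0.N2=(suspect,v1) N0.N3=(alive,v0)
Op 11: N0 marks N1=dead -> (dead,v2)
Op 12: gossip N0<->N3 -> N0.N0=(dead,v1) N0.N1=(dead,v2) N0.N2=(suspect,v1) N0.N3=(alive,v0) | N3.N0=(dead,v1) N3.N1=(dead,v2) N3.N2=(suspect,v1) N3.N3=(alive,v0)

Answer: suspect 1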